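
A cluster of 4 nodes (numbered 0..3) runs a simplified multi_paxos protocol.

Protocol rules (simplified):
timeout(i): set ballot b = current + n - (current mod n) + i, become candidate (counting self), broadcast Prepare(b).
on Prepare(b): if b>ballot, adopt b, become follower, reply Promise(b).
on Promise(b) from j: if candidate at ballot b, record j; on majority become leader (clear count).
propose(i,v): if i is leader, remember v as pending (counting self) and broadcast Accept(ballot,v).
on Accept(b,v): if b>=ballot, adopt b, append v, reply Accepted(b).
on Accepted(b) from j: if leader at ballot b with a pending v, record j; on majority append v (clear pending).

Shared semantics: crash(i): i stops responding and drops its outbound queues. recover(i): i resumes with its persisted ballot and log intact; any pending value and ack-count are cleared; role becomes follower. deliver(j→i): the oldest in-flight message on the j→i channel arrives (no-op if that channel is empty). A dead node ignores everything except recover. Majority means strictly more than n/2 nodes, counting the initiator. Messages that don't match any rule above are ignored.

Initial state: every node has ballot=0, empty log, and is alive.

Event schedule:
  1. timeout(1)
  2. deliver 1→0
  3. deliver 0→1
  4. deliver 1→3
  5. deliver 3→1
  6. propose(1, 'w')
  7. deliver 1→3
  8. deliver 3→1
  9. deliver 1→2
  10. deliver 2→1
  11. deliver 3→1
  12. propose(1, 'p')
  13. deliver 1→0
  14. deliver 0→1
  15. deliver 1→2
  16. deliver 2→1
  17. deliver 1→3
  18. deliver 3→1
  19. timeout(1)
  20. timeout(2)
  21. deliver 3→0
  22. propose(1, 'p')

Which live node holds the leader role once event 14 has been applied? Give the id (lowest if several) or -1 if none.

1

step 1 timeout(1): 1={cand,b=5,log=-}
step 2 deliver 1→0: 0={foll,b=5,log=-}
step 3 deliver 0→1: —
step 4 deliver 1→3: 3={foll,b=5,log=-}
step 5 deliver 3→1: 1={lead,b=5,log=-}
step 6 propose(1,'w'): —
step 7 deliver 1→3: 3={foll,b=5,log=w}
step 8 deliver 3→1: —
step 9 deliver 1→2: 2={foll,b=5,log=-}
step 10 deliver 2→1: —
step 11 deliver 3→1: —
step 12 propose(1,'p'): —
step 13 deliver 1→0: 0={foll,b=5,log=w}
step 14 deliver 0→1: —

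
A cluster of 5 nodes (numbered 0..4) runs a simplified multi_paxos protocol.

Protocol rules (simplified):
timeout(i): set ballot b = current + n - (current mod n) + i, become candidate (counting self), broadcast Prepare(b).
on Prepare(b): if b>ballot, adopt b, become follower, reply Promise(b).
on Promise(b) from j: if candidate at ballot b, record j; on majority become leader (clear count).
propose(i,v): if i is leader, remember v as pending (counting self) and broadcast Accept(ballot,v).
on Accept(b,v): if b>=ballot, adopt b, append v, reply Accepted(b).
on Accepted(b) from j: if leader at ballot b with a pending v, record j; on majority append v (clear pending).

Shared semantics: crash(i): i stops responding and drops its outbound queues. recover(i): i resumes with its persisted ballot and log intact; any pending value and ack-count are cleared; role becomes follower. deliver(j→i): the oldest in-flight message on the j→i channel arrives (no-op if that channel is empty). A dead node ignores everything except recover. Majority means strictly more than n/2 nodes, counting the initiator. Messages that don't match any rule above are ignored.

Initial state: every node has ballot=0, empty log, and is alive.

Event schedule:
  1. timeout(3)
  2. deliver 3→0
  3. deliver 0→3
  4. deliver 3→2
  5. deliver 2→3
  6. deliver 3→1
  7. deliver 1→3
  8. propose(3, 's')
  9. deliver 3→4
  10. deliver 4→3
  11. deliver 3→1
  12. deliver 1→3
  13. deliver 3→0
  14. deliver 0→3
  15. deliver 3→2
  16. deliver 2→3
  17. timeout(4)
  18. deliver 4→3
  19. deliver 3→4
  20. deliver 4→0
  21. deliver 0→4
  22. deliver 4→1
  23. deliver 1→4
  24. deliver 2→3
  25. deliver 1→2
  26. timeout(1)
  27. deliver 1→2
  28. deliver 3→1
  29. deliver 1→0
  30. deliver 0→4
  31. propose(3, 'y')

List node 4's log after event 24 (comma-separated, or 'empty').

empty

[1] timeout(3) → N3(cand b8 [-])
[2] deliver 3→0 → N0(foll b8 [-])
[3] deliver 0→3 → ∅
[4] deliver 3→2 → N2(foll b8 [-])
[5] deliver 2→3 → N3(lead b8 [-])
[6] deliver 3→1 → N1(foll b8 [-])
[7] deliver 1→3 → ∅
[8] propose(3,'s') → ∅
[9] deliver 3→4 → N4(foll b8 [-])
[10] deliver 4→3 → ∅
[11] deliver 3→1 → N1(foll b8 [s])
[12] deliver 1→3 → ∅
[13] deliver 3→0 → N0(foll b8 [s])
[14] deliver 0→3 → N3(lead b8 [s])
[15] deliver 3→2 → N2(foll b8 [s])
[16] deliver 2→3 → ∅
[17] timeout(4) → N4(cand b14 [-])
[18] deliver 4→3 → N3(foll b14 [s])
[19] deliver 3→4 → ∅
[20] deliver 4→0 → N0(foll b14 [s])
[21] deliver 0→4 → ∅
[22] deliver 4→1 → N1(foll b14 [s])
[23] deliver 1→4 → N4(lead b14 [-])
[24] deliver 2→3 → ∅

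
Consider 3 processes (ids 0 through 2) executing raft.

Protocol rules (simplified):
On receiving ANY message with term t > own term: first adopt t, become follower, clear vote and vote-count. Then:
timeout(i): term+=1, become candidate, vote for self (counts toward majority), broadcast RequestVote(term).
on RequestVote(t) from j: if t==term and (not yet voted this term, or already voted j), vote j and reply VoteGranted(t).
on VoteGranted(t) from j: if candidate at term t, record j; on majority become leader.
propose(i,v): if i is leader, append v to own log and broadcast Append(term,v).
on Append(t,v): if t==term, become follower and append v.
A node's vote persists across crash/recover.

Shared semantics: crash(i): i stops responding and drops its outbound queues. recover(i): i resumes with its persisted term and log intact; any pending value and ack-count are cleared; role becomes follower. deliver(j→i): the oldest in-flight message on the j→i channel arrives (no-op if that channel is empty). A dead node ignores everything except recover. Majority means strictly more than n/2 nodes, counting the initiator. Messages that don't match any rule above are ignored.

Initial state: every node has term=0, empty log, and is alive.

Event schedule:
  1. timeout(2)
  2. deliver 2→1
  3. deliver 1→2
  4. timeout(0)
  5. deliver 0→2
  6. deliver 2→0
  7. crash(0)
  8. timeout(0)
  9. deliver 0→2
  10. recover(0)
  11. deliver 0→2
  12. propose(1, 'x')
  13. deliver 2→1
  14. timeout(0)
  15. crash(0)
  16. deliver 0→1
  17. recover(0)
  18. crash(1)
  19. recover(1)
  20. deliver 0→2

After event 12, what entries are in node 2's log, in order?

empty

[1] timeout(2) → N2(cand t1 [-])
[2] deliver 2→1 → N1(foll t1 [-])
[3] deliver 1→2 → N2(lead t1 [-])
[4] timeout(0) → N0(cand t1 [-])
[5] deliver 0→2 → ∅
[6] deliver 2→0 → ∅
[7] crash(0) → N0(✗cand t1 [-])
[8] timeout(0) → ∅
[9] deliver 0→2 → ∅
[10] recover(0) → N0(foll t1 [-])
[11] deliver 0→2 → ∅
[12] propose(1,'x') → ∅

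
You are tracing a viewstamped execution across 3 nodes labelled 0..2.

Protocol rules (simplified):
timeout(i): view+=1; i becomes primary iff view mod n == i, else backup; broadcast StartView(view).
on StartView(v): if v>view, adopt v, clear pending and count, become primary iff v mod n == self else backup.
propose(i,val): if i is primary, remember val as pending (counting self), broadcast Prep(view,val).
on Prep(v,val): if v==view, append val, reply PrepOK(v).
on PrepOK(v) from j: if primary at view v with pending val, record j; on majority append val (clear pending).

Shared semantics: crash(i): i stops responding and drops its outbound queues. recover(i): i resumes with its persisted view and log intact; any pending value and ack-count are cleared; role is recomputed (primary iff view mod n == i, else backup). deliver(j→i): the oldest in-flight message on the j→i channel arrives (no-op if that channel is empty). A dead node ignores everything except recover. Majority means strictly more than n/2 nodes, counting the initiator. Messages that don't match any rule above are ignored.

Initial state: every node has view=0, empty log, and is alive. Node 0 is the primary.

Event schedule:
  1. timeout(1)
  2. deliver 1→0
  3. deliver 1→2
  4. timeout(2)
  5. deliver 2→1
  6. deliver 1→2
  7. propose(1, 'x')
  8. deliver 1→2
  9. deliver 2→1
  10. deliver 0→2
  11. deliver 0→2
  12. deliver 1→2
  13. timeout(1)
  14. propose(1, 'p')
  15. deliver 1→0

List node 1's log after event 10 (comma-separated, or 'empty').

after 1 — timeout(1): n1:prim/v1/[-]
after 2 — deliver 1→0: n0:back/v1/[-]
after 3 — deliver 1→2: n2:back/v1/[-]
after 4 — timeout(2): n2:prim/v2/[-]
after 5 — deliver 2→1: n1:back/v2/[-]
after 6 — deliver 1→2: ·
after 7 — propose(1,'x'): ·
after 8 — deliver 1→2: ·
after 9 — deliver 2→1: ·
after 10 — deliver 0→2: ·

empty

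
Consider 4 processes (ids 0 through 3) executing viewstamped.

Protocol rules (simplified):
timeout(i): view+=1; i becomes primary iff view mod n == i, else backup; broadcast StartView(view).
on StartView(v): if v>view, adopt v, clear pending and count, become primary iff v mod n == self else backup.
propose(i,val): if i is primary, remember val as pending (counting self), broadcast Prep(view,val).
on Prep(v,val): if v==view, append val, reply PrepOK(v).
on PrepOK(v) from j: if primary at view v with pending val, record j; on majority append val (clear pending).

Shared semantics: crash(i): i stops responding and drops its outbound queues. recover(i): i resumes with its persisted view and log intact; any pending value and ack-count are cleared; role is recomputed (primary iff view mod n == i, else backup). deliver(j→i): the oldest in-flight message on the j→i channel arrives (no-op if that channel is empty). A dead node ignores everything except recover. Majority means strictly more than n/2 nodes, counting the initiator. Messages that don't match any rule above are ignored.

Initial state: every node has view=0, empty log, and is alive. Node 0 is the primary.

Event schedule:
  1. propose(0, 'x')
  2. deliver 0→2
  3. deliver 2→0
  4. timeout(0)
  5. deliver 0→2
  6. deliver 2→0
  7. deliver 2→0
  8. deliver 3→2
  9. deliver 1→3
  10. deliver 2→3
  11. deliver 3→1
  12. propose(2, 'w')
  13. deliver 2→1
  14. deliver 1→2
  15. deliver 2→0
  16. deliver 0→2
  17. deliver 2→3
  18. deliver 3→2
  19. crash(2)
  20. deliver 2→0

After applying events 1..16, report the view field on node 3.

0

step 1 propose(0,'x'): —
step 2 deliver 0→2: 2={back,v=0,log=x}
step 3 deliver 2→0: —
step 4 timeout(0): 0={back,v=1,log=-}
step 5 deliver 0→2: 2={back,v=1,log=x}
step 6 deliver 2→0: —
step 7 deliver 2→0: —
step 8 deliver 3→2: —
step 9 deliver 1→3: —
step 10 deliver 2→3: —
step 11 deliver 3→1: —
step 12 propose(2,'w'): —
step 13 deliver 2→1: —
step 14 deliver 1→2: —
step 15 deliver 2→0: —
step 16 deliver 0→2: —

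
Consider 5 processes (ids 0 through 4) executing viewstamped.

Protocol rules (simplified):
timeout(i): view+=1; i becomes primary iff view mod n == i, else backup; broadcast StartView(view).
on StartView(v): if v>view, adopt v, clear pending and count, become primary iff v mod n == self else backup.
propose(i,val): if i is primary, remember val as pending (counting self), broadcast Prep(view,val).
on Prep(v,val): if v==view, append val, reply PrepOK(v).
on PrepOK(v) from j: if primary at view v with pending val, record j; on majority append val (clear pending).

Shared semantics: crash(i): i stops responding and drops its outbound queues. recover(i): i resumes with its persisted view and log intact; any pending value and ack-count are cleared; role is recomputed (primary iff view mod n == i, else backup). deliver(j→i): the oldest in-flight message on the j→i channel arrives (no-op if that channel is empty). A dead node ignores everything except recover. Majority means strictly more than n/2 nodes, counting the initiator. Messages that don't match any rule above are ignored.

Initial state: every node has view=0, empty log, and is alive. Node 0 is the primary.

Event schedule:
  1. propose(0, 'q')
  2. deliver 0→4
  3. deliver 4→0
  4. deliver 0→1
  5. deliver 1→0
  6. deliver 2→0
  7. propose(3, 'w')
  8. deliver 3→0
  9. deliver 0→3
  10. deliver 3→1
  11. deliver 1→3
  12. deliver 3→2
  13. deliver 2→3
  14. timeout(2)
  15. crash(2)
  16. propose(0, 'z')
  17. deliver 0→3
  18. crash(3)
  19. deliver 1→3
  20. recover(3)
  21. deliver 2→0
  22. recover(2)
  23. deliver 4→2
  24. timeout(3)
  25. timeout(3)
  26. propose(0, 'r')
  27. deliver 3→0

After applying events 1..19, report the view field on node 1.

0

e1 propose(0,'q'): ·
e2 deliver 0→4: 4[back,v=0,q]
e3 deliver 4→0: ·
e4 deliver 0→1: 1[back,v=0,q]
e5 deliver 1→0: 0[prim,v=0,q]
e6 deliver 2→0: ·
e7 propose(3,'w'): ·
e8 deliver 3→0: ·
e9 deliver 0→3: 3[back,v=0,q]
e10 deliver 3→1: ·
e11 deliver 1→3: ·
e12 deliver 3→2: ·
e13 deliver 2→3: ·
e14 timeout(2): 2[back,v=1,-]
e15 crash(2): 2[✗back,v=1,-]
e16 propose(0,'z'): ·
e17 deliver 0→3: 3[back,v=0,q,z]
e18 crash(3): 3[✗back,v=0,q,z]
e19 deliver 1→3: ·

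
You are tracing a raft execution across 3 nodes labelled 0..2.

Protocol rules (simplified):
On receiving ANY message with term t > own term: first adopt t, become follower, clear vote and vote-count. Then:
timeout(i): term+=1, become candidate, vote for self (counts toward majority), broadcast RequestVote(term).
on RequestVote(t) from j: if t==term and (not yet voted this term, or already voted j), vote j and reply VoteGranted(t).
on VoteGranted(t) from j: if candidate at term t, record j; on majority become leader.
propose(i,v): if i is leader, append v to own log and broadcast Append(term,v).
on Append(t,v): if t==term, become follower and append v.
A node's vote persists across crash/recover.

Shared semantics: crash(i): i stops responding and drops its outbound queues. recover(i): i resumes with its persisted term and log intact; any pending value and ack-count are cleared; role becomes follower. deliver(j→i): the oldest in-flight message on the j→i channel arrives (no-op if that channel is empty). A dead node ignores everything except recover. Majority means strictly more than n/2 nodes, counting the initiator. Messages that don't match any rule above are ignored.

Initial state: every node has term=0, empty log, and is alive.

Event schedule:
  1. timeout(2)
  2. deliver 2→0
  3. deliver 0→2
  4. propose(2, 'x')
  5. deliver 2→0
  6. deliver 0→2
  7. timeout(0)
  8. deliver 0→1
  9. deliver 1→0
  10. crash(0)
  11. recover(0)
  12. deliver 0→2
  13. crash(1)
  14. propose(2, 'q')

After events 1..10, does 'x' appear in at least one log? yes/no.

yes

e1 timeout(2): 2[cand,t=1,-]
e2 deliver 2→0: 0[foll,t=1,-]
e3 deliver 0→2: 2[lead,t=1,-]
e4 propose(2,'x'): 2[lead,t=1,x]
e5 deliver 2→0: 0[foll,t=1,x]
e6 deliver 0→2: ·
e7 timeout(0): 0[cand,t=2,x]
e8 deliver 0→1: 1[foll,t=2,-]
e9 deliver 1→0: 0[lead,t=2,x]
e10 crash(0): 0[✗lead,t=2,x]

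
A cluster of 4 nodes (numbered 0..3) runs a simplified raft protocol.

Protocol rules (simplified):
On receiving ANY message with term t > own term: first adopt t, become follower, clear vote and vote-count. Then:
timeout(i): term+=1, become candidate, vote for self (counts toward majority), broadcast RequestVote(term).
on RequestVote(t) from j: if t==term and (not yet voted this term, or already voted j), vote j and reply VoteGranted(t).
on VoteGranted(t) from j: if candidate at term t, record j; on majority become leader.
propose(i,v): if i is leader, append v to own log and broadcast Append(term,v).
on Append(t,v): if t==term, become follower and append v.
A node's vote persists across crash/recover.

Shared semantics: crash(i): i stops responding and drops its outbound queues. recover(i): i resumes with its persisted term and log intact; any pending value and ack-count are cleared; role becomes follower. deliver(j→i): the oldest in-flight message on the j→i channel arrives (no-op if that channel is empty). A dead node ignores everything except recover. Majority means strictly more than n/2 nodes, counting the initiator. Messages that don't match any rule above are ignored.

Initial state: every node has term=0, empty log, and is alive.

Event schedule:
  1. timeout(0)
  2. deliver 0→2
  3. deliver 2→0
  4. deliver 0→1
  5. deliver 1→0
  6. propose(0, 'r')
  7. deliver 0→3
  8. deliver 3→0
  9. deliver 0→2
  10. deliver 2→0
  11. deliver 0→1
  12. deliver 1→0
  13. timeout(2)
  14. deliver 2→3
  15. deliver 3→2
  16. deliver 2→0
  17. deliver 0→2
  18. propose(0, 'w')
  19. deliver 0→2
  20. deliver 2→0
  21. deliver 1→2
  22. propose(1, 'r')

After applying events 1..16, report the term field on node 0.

step 1 timeout(0): 0={cand,t=1,log=-}
step 2 deliver 0→2: 2={foll,t=1,log=-}
step 3 deliver 2→0: —
step 4 deliver 0→1: 1={foll,t=1,log=-}
step 5 deliver 1→0: 0={lead,t=1,log=-}
step 6 propose(0,'r'): 0={lead,t=1,log=r}
step 7 deliver 0→3: 3={foll,t=1,log=-}
step 8 deliver 3→0: —
step 9 deliver 0→2: 2={foll,t=1,log=r}
step 10 deliver 2→0: —
step 11 deliver 0→1: 1={foll,t=1,log=r}
step 12 deliver 1→0: —
step 13 timeout(2): 2={cand,t=2,log=r}
step 14 deliver 2→3: 3={foll,t=2,log=-}
step 15 deliver 3→2: —
step 16 deliver 2→0: 0={foll,t=2,log=r}

2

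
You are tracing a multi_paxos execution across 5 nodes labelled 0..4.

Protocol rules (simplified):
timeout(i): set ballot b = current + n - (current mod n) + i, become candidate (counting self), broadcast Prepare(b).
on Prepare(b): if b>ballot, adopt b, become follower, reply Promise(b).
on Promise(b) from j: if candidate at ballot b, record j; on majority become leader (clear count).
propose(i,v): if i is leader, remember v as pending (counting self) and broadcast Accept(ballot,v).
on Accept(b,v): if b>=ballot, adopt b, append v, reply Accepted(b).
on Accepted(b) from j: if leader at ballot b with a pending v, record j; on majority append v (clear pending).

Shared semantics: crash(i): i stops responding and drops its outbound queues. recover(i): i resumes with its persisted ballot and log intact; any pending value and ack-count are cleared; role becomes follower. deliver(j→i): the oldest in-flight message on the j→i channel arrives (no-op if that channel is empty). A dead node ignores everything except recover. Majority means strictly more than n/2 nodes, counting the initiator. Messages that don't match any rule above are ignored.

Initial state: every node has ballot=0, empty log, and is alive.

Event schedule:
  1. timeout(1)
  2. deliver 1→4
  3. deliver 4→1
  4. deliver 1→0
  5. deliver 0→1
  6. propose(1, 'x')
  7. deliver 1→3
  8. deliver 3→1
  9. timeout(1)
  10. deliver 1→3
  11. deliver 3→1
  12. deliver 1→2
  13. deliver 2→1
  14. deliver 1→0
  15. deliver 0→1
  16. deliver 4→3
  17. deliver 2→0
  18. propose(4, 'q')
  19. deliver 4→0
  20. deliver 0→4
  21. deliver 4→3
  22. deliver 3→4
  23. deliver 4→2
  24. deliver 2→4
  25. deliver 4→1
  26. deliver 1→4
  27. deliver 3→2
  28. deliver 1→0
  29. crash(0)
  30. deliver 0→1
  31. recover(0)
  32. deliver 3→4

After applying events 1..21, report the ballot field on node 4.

6

step 1 timeout(1): 1={cand,b=6,log=-}
step 2 deliver 1→4: 4={foll,b=6,log=-}
step 3 deliver 4→1: —
step 4 deliver 1→0: 0={foll,b=6,log=-}
step 5 deliver 0→1: 1={lead,b=6,log=-}
step 6 propose(1,'x'): —
step 7 deliver 1→3: 3={foll,b=6,log=-}
step 8 deliver 3→1: —
step 9 timeout(1): 1={cand,b=11,log=-}
step 10 deliver 1→3: 3={foll,b=6,log=x}
step 11 deliver 3→1: —
step 12 deliver 1→2: 2={foll,b=6,log=-}
step 13 deliver 2→1: —
step 14 deliver 1→0: 0={foll,b=6,log=x}
step 15 deliver 0→1: —
step 16 deliver 4→3: —
step 17 deliver 2→0: —
step 18 propose(4,'q'): —
step 19 deliver 4→0: —
step 20 deliver 0→4: —
step 21 deliver 4→3: —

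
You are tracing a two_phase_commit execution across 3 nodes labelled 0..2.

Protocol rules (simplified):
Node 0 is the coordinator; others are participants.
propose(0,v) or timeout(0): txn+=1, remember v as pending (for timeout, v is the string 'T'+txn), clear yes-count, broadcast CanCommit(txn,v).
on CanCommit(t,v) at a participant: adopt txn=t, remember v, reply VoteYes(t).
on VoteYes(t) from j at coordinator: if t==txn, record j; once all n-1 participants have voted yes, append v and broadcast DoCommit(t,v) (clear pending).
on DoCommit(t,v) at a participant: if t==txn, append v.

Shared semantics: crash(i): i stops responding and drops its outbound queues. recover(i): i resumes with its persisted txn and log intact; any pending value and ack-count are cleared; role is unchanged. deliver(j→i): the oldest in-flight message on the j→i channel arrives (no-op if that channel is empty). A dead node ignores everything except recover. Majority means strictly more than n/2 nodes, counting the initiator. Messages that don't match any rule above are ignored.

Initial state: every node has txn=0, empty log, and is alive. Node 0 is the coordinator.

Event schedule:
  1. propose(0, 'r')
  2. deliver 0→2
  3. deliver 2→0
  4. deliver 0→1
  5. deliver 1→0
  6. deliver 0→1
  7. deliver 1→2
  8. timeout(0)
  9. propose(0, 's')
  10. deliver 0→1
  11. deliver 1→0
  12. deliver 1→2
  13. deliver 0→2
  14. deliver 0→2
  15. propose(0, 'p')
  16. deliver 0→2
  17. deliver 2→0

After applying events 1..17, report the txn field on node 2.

e1 propose(0,'r'): 0[coor,t=1,-]
e2 deliver 0→2: 2[part,t=1,-]
e3 deliver 2→0: ·
e4 deliver 0→1: 1[part,t=1,-]
e5 deliver 1→0: 0[coor,t=1,r]
e6 deliver 0→1: 1[part,t=1,r]
e7 deliver 1→2: ·
e8 timeout(0): 0[coor,t=2,r]
e9 propose(0,'s'): 0[coor,t=3,r]
e10 deliver 0→1: 1[part,t=2,r]
e11 deliver 1→0: ·
e12 deliver 1→2: ·
e13 deliver 0→2: 2[part,t=1,r]
e14 deliver 0→2: 2[part,t=2,r]
e15 propose(0,'p'): 0[coor,t=4,r]
e16 deliver 0→2: 2[part,t=3,r]
e17 deliver 2→0: ·

3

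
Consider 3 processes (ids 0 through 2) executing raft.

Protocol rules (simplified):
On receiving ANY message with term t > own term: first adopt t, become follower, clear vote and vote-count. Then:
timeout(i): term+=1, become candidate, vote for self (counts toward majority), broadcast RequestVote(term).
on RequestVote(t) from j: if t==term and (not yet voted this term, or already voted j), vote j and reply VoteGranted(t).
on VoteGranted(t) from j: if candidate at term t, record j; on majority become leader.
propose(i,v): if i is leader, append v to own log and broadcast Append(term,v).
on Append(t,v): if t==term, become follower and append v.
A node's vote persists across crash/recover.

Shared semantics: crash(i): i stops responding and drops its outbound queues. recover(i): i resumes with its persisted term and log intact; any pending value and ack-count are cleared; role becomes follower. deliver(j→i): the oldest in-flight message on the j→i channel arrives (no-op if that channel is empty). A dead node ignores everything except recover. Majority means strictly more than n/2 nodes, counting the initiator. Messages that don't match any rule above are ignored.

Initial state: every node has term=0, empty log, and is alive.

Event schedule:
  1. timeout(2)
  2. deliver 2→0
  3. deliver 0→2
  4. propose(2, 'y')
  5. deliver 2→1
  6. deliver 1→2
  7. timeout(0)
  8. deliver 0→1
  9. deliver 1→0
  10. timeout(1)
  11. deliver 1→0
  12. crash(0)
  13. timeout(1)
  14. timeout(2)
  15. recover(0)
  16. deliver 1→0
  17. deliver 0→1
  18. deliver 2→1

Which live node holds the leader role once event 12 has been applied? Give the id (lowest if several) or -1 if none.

2

e1 timeout(2): 2[cand,t=1,-]
e2 deliver 2→0: 0[foll,t=1,-]
e3 deliver 0→2: 2[lead,t=1,-]
e4 propose(2,'y'): 2[lead,t=1,y]
e5 deliver 2→1: 1[foll,t=1,-]
e6 deliver 1→2: ·
e7 timeout(0): 0[cand,t=2,-]
e8 deliver 0→1: 1[foll,t=2,-]
e9 deliver 1→0: 0[lead,t=2,-]
e10 timeout(1): 1[cand,t=3,-]
e11 deliver 1→0: 0[foll,t=3,-]
e12 crash(0): 0[✗foll,t=3,-]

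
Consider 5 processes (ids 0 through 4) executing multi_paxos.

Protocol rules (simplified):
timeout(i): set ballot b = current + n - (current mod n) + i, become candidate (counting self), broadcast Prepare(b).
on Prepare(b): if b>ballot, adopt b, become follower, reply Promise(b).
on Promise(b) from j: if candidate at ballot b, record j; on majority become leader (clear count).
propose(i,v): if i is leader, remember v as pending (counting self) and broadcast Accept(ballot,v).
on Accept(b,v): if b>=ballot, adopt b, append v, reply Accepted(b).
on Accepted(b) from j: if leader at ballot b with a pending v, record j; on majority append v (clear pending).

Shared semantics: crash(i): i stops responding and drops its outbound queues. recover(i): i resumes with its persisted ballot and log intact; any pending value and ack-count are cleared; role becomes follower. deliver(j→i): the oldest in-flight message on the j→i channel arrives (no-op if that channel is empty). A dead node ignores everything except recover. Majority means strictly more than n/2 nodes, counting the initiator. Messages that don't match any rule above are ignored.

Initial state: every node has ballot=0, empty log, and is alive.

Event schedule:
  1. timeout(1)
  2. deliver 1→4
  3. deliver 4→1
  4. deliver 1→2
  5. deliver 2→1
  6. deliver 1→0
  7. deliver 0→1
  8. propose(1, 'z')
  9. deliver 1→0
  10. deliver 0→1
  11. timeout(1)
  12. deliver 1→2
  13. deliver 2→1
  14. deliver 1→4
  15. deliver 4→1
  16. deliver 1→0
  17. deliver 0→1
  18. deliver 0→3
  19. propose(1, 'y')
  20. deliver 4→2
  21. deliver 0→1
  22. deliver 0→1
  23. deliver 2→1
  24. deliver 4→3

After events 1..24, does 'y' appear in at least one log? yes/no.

1. timeout(1):  <1:cand b6 ->
2. deliver 1→4:  <4:foll b6 ->
3. deliver 4→1:  nop
4. deliver 1→2:  <2:foll b6 ->
5. deliver 2→1:  <1:lead b6 ->
6. deliver 1→0:  <0:foll b6 ->
7. deliver 0→1:  nop
8. propose(1,'z'):  nop
9. deliver 1→0:  <0:foll b6 z>
10. deliver 0→1:  nop
11. timeout(1):  <1:cand b11 ->
12. deliver 1→2:  <2:foll b6 z>
13. deliver 2→1:  nop
14. deliver 1→4:  <4:foll b6 z>
15. deliver 4→1:  nop
16. deliver 1→0:  <0:foll b11 z>
17. deliver 0→1:  nop
18. deliver 0→3:  nop
19. propose(1,'y'):  nop
20. deliver 4→2:  nop
21. deliver 0→1:  nop
22. deliver 0→1:  nop
23. deliver 2→1:  nop
24. deliver 4→3:  nop

no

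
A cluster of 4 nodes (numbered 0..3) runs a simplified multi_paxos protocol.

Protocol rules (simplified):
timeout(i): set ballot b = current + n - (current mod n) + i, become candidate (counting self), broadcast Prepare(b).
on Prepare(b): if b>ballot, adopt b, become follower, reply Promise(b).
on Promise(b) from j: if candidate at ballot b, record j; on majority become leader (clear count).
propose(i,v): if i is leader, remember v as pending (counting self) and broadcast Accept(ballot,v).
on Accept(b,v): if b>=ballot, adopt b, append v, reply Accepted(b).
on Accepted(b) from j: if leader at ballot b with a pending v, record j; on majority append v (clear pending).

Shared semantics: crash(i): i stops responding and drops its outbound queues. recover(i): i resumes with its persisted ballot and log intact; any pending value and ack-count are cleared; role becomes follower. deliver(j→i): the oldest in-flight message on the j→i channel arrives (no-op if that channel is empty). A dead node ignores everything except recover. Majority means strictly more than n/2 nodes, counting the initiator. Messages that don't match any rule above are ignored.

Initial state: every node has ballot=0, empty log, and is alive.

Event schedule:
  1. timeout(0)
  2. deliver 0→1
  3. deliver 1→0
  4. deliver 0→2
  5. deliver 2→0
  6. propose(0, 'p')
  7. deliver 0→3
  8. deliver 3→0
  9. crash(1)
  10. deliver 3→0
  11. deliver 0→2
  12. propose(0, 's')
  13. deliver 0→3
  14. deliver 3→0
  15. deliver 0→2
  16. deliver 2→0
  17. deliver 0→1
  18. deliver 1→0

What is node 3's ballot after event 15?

4

after 1 — timeout(0): n0:cand/b4/[-]
after 2 — deliver 0→1: n1:foll/b4/[-]
after 3 — deliver 1→0: ·
after 4 — deliver 0→2: n2:foll/b4/[-]
after 5 — deliver 2→0: n0:lead/b4/[-]
after 6 — propose(0,'p'): ·
after 7 — deliver 0→3: n3:foll/b4/[-]
after 8 — deliver 3→0: ·
after 9 — crash(1): n1:✗foll/b4/[-]
after 10 — deliver 3→0: ·
after 11 — deliver 0→2: n2:foll/b4/[p]
after 12 — propose(0,'s'): ·
after 13 — deliver 0→3: n3:foll/b4/[p]
after 14 — deliver 3→0: ·
after 15 — deliver 0→2: n2:foll/b4/[p,s]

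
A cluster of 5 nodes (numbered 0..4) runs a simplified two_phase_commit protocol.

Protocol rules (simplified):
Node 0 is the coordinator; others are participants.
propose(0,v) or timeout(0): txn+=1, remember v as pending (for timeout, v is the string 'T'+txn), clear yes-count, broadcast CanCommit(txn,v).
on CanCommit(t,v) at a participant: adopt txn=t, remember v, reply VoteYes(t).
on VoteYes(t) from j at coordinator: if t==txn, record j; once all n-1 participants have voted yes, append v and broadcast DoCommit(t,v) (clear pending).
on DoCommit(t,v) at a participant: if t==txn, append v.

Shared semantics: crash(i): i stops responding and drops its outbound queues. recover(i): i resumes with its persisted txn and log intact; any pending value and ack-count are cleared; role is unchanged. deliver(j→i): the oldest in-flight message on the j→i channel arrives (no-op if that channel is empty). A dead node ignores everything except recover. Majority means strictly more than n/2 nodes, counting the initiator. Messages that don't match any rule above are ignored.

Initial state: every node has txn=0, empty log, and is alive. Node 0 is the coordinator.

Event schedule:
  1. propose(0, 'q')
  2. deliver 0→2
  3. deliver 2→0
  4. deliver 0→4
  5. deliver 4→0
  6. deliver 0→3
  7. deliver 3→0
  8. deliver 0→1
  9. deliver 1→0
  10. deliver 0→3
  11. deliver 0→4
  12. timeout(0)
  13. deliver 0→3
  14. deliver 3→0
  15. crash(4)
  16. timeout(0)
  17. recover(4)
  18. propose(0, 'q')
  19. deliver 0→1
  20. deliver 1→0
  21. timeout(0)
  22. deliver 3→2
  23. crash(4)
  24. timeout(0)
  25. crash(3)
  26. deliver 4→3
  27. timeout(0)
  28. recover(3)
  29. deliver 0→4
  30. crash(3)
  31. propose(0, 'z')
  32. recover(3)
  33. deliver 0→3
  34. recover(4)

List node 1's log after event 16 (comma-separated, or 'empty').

empty

e1 propose(0,'q'): 0[coor,t=1,-]
e2 deliver 0→2: 2[part,t=1,-]
e3 deliver 2→0: ·
e4 deliver 0→4: 4[part,t=1,-]
e5 deliver 4→0: ·
e6 deliver 0→3: 3[part,t=1,-]
e7 deliver 3→0: ·
e8 deliver 0→1: 1[part,t=1,-]
e9 deliver 1→0: 0[coor,t=1,q]
e10 deliver 0→3: 3[part,t=1,q]
e11 deliver 0→4: 4[part,t=1,q]
e12 timeout(0): 0[coor,t=2,q]
e13 deliver 0→3: 3[part,t=2,q]
e14 deliver 3→0: ·
e15 crash(4): 4[✗part,t=1,q]
e16 timeout(0): 0[coor,t=3,q]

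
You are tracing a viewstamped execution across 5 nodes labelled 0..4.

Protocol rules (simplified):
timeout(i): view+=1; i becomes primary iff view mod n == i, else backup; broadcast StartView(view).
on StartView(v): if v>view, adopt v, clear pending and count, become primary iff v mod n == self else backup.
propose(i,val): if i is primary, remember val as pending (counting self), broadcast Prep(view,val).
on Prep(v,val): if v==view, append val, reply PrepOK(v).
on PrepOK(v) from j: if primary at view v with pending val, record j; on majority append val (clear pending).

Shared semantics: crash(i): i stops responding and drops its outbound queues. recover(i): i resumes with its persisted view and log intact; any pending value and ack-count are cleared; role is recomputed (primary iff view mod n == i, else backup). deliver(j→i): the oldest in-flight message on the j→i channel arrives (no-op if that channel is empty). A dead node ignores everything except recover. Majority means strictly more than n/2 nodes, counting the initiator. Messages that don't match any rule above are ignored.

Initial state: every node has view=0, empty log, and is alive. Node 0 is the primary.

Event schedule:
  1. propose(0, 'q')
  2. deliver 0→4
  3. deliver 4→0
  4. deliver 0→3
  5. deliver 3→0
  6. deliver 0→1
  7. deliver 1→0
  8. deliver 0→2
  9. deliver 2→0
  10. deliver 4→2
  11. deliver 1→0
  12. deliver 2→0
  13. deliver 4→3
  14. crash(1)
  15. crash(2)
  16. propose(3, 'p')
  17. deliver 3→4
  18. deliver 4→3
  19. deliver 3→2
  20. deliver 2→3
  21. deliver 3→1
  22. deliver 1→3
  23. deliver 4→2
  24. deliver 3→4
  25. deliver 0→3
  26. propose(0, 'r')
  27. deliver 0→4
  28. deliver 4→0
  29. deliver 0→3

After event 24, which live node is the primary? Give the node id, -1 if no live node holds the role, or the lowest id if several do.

0

1. propose(0,'q'):  nop
2. deliver 0→4:  <4:back v0 q>
3. deliver 4→0:  nop
4. deliver 0→3:  <3:back v0 q>
5. deliver 3→0:  <0:prim v0 q>
6. deliver 0→1:  <1:back v0 q>
7. deliver 1→0:  nop
8. deliver 0→2:  <2:back v0 q>
9. deliver 2→0:  nop
10. deliver 4→2:  nop
11. deliver 1→0:  nop
12. deliver 2→0:  nop
13. deliver 4→3:  nop
14. crash(1):  <1:✗back v0 q>
15. crash(2):  <2:✗back v0 q>
16. propose(3,'p'):  nop
17. deliver 3→4:  nop
18. deliver 4→3:  nop
19. deliver 3→2:  nop
20. deliver 2→3:  nop
21. deliver 3→1:  nop
22. deliver 1→3:  nop
23. deliver 4→2:  nop
24. deliver 3→4:  nop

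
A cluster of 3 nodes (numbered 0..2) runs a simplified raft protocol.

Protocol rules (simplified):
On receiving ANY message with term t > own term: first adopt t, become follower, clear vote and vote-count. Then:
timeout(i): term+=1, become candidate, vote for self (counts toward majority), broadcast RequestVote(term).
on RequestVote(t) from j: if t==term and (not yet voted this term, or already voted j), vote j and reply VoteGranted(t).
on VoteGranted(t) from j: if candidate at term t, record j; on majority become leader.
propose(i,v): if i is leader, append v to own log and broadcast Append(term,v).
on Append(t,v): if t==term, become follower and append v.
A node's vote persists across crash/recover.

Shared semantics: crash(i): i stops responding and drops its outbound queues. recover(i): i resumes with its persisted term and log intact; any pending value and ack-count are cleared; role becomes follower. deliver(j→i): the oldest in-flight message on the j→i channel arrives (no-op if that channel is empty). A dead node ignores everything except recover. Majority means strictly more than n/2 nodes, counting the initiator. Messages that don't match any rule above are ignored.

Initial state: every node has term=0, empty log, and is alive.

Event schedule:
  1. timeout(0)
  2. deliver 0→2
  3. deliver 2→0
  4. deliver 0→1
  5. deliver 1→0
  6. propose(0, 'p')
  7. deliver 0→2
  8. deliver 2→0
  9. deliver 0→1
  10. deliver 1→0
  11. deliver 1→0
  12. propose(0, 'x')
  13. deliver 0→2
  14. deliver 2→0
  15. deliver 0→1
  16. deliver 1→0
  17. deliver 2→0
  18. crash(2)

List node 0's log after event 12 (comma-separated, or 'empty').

1. timeout(0):  <0:cand t1 ->
2. deliver 0→2:  <2:foll t1 ->
3. deliver 2→0:  <0:lead t1 ->
4. deliver 0→1:  <1:foll t1 ->
5. deliver 1→0:  nop
6. propose(0,'p'):  <0:lead t1 p>
7. deliver 0→2:  <2:foll t1 p>
8. deliver 2→0:  nop
9. deliver 0→1:  <1:foll t1 p>
10. deliver 1→0:  nop
11. deliver 1→0:  nop
12. propose(0,'x'):  <0:lead t1 p,x>

p,x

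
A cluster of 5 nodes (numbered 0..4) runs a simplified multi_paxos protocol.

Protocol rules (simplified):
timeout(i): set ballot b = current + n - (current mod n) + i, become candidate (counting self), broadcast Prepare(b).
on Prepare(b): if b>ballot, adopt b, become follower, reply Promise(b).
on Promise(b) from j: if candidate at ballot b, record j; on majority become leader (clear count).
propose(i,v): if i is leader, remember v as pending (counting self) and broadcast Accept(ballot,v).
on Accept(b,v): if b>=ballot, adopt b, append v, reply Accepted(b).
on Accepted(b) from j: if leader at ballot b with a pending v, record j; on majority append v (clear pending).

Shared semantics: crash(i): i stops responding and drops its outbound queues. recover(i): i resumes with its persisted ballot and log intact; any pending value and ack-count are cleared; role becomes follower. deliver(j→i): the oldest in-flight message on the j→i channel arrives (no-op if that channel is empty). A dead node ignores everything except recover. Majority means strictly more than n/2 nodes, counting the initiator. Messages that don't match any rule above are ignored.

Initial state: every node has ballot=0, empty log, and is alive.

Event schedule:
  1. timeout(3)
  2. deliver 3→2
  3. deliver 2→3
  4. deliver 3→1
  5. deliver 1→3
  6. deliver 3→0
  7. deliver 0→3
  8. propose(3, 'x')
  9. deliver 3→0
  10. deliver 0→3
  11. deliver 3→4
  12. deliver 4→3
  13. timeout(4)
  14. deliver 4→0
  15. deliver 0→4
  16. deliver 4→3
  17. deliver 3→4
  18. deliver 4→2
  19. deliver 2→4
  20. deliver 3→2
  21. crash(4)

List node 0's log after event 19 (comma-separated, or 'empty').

e1 timeout(3): 3[cand,b=8,-]
e2 deliver 3→2: 2[foll,b=8,-]
e3 deliver 2→3: ·
e4 deliver 3→1: 1[foll,b=8,-]
e5 deliver 1→3: 3[lead,b=8,-]
e6 deliver 3→0: 0[foll,b=8,-]
e7 deliver 0→3: ·
e8 propose(3,'x'): ·
e9 deliver 3→0: 0[foll,b=8,x]
e10 deliver 0→3: ·
e11 deliver 3→4: 4[foll,b=8,-]
e12 deliver 4→3: ·
e13 timeout(4): 4[cand,b=14,-]
e14 deliver 4→0: 0[foll,b=14,x]
e15 deliver 0→4: ·
e16 deliver 4→3: 3[foll,b=14,-]
e17 deliver 3→4: ·
e18 deliver 4→2: 2[foll,b=14,-]
e19 deliver 2→4: 4[lead,b=14,-]

x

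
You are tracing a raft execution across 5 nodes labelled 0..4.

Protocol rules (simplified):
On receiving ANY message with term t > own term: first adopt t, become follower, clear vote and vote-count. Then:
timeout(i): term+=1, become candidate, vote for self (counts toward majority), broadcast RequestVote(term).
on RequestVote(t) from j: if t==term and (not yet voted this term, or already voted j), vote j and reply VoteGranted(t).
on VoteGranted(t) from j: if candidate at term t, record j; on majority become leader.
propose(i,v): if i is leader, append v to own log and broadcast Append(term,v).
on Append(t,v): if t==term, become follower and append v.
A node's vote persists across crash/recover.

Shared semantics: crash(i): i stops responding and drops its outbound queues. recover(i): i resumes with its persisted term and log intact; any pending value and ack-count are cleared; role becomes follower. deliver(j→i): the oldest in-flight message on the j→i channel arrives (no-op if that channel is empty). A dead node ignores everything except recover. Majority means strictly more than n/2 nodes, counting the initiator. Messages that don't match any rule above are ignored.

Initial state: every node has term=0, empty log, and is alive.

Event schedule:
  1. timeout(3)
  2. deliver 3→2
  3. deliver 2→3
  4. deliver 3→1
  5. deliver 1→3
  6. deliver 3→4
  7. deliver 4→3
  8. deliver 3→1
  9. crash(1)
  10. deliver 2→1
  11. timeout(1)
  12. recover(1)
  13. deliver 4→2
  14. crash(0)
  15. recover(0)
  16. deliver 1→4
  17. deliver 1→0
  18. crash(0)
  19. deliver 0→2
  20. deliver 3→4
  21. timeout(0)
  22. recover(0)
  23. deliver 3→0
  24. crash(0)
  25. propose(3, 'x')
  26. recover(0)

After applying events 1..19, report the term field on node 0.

[1] timeout(3) → N3(cand t1 [-])
[2] deliver 3→2 → N2(foll t1 [-])
[3] deliver 2→3 → ∅
[4] deliver 3→1 → N1(foll t1 [-])
[5] deliver 1→3 → N3(lead t1 [-])
[6] deliver 3→4 → N4(foll t1 [-])
[7] deliver 4→3 → ∅
[8] deliver 3→1 → ∅
[9] crash(1) → N1(✗foll t1 [-])
[10] deliver 2→1 → ∅
[11] timeout(1) → ∅
[12] recover(1) → N1(foll t1 [-])
[13] deliver 4→2 → ∅
[14] crash(0) → N0(✗foll t0 [-])
[15] recover(0) → N0(foll t0 [-])
[16] deliver 1→4 → ∅
[17] deliver 1→0 → ∅
[18] crash(0) → N0(✗foll t0 [-])
[19] deliver 0→2 → ∅

0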